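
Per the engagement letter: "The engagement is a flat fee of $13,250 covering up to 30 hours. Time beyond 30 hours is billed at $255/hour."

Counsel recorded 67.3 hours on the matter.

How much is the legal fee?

$22,761.50

Flat fee: $13,250.00
Excess hours: 67.3 − 30 = 37.3
Overrun: 37.3 × $255 = $9,511.50
Total: $13,250.00 + $9,511.50 = $22,761.50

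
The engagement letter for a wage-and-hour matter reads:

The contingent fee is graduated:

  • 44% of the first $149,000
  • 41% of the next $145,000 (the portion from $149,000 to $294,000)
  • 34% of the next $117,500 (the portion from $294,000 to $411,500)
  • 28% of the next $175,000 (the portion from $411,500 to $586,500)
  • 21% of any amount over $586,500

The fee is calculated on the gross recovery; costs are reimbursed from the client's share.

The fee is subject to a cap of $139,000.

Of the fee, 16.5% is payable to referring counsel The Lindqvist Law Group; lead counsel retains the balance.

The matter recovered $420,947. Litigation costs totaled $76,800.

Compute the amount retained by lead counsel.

Fee base is the gross recovery, $420,947; costs are reimbursed separately.
First $149,000 at 44% = $65,560.00
Next $145,000 at 41% = $59,450.00
Next $117,500 at 34% = $39,950.00
Remaining $9,447 at 28% = $2,645.16
Fee: $65,560.00 + $59,450.00 + $39,950.00 + $2,645.16 = $167,605.16
$167,605.16 exceeds the $139,000 cap, so the fee is capped at $139,000.00.
Referral share: 16.5% of $139,000.00 = $22,935.00; lead counsel retains $139,000.00 − $22,935.00 = $116,065.00.

$116,065.00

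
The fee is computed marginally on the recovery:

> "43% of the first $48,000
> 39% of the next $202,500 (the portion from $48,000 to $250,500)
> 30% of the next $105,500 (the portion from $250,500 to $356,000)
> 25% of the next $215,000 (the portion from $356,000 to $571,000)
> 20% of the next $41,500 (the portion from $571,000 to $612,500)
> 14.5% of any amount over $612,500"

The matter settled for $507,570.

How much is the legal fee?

First $48,000 at 43% = $20,640.00
Next $202,500 at 39% = $78,975.00
Next $105,500 at 30% = $31,650.00
Remaining $151,570 at 25% = $37,892.50
Fee: $20,640.00 + $78,975.00 + $31,650.00 + $37,892.50 = $169,157.50

$169,157.50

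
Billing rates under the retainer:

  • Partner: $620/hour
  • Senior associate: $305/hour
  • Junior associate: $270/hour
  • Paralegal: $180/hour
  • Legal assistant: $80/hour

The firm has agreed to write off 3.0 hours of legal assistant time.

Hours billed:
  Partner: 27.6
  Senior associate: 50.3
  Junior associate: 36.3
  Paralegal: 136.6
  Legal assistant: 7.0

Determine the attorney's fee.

$67,162.50

Partner: 27.6 × $620 = $17,112.00
Senior associate: 50.3 × $305 = $15,341.50
Junior associate: 36.3 × $270 = $9,801.00
Paralegal: 136.6 × $180 = $24,588.00
Legal assistant: 7.0 × $80 = $560.00
Subtotal: $67,402.50
Write-off: 3.0 × $80 = $240.00
Total: $67,402.50 − $240.00 = $67,162.50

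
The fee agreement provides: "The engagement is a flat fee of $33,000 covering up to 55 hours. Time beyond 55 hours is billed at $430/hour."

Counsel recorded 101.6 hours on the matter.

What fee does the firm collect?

Flat fee: $33,000.00
Excess hours: 101.6 − 55 = 46.6
Overrun: 46.6 × $430 = $20,038.00
Total: $33,000.00 + $20,038.00 = $53,038.00

$53,038.00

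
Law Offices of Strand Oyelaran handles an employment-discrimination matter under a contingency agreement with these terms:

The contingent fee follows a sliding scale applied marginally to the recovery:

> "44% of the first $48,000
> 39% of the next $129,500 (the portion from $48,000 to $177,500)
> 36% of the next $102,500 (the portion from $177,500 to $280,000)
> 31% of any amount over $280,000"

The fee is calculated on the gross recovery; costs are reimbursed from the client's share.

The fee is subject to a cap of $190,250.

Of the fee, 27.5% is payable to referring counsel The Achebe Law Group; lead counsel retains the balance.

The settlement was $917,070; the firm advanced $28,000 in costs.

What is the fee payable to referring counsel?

$52,318.75

Fee base is the gross recovery, $917,070; costs are reimbursed separately.
First $48,000 at 44% = $21,120.00
Next $129,500 at 39% = $50,505.00
Next $102,500 at 36% = $36,900.00
Remaining $637,070 at 31% = $197,491.70
Fee: $21,120.00 + $50,505.00 + $36,900.00 + $197,491.70 = $306,016.70
$306,016.70 exceeds the $190,250 cap, so the fee is capped at $190,250.00.
Referral share: 27.5% of $190,250.00 = $52,318.75; lead counsel retains $190,250.00 − $52,318.75 = $137,931.25.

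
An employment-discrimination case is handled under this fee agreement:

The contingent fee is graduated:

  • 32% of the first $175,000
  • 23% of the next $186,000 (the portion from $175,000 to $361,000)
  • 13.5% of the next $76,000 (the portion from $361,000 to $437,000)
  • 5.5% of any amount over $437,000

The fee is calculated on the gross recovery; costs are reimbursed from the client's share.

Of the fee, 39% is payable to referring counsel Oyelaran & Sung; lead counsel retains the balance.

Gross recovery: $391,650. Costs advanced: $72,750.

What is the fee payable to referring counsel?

$40,137.92

Fee base is the gross recovery, $391,650; costs are reimbursed separately.
First $175,000 at 32% = $56,000.00
Next $186,000 at 23% = $42,780.00
Remaining $30,650 at 13.5% = $4,137.75
Fee: $56,000.00 + $42,780.00 + $4,137.75 = $102,917.75
Referral share: 39% of $102,917.75 = $40,137.92; lead counsel retains $102,917.75 − $40,137.92 = $62,779.83.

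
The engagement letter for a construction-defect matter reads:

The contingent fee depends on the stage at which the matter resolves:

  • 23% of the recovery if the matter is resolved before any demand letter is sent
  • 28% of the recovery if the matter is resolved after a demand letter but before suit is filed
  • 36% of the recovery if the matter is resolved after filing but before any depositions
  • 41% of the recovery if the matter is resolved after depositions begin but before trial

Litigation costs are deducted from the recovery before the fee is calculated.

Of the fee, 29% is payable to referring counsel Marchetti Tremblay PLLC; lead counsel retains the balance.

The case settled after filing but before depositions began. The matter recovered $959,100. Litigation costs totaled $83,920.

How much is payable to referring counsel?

Fee base (net of costs): $959,100 − $83,920 = $875,180
The matter settled after filing but before depositions began, so the 36% rate applies.
$875,180 × 36% = $315,064.80
Referral share: 29% of $315,064.80 = $91,368.79; lead counsel retains $315,064.80 − $91,368.79 = $223,696.01.

$91,368.79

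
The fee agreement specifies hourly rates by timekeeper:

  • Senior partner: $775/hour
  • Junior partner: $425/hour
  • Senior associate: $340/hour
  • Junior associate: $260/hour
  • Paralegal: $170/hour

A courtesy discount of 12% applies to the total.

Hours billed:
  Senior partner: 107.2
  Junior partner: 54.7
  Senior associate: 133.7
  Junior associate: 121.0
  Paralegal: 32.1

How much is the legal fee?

$166,058.20

Senior partner: 107.2 × $775 = $83,080.00
Junior partner: 54.7 × $425 = $23,247.50
Senior associate: 133.7 × $340 = $45,458.00
Junior associate: 121.0 × $260 = $31,460.00
Paralegal: 32.1 × $170 = $5,457.00
Subtotal: $188,702.50
Less 12% discount: −$22,644.30
Total: $188,702.50 − $22,644.30 = $166,058.20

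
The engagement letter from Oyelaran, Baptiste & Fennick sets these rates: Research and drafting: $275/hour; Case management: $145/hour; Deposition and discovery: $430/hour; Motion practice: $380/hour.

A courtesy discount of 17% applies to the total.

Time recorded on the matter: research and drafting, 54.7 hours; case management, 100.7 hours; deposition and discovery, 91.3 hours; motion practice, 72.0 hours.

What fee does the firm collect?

$79,898.29

Research and drafting: 54.7 × $275 = $15,042.50
Case management: 100.7 × $145 = $14,601.50
Deposition and discovery: 91.3 × $430 = $39,259.00
Motion practice: 72.0 × $380 = $27,360.00
Subtotal: $96,263.00
Less 17% discount: −$16,364.71
Total: $96,263.00 − $16,364.71 = $79,898.29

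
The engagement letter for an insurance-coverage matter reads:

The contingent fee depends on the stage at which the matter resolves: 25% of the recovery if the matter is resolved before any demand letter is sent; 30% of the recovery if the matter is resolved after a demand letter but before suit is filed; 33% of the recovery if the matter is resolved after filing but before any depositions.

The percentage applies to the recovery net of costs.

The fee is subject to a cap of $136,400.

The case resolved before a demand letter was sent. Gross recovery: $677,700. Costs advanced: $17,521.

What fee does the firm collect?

Fee base (net of costs): $677,700 − $17,521 = $660,179
The matter resolved before a demand letter was sent, so the 25% rate applies.
$660,179 × 25% = $165,044.75
$165,044.75 exceeds the $136,400 cap, so the fee is capped at $136,400.00.

$136,400.00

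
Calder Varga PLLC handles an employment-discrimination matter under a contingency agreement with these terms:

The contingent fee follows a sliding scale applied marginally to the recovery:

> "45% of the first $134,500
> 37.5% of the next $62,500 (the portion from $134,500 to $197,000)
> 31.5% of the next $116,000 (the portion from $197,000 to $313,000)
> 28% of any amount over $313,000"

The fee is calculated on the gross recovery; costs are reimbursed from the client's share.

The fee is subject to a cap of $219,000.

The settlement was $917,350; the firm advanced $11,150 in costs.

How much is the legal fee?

Fee base is the gross recovery, $917,350; costs are reimbursed separately.
First $134,500 at 45% = $60,525.00
Next $62,500 at 37.5% = $23,437.50
Next $116,000 at 31.5% = $36,540.00
Remaining $604,350 at 28% = $169,218.00
Fee: $60,525.00 + $23,437.50 + $36,540.00 + $169,218.00 = $289,720.50
$289,720.50 exceeds the $219,000 cap, so the fee is capped at $219,000.00.

$219,000.00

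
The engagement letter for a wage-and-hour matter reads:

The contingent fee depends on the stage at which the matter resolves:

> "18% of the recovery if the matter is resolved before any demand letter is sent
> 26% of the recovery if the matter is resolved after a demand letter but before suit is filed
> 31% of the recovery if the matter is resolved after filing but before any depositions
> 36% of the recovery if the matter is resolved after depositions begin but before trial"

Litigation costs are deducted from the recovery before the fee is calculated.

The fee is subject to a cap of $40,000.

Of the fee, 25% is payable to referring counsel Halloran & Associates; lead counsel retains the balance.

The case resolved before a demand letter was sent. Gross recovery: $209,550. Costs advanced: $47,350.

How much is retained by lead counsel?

Fee base (net of costs): $209,550 − $47,350 = $162,200
The matter resolved before a demand letter was sent, so the 18% rate applies.
$162,200 × 18% = $29,196.00
$29,196.00 is under the $40,000 cap.
Referral share: 25% of $29,196.00 = $7,299.00; lead counsel retains $29,196.00 − $7,299.00 = $21,897.00.

$21,897.00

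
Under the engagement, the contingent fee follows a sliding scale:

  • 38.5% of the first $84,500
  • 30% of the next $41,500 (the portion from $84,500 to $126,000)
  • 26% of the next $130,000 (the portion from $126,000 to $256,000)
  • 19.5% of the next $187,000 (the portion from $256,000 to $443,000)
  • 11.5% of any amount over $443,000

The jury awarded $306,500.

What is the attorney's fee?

First $84,500 at 38.5% = $32,532.50
Next $41,500 at 30% = $12,450.00
Next $130,000 at 26% = $33,800.00
Remaining $50,500 at 19.5% = $9,847.50
Fee: $32,532.50 + $12,450.00 + $33,800.00 + $9,847.50 = $88,630.00

$88,630.00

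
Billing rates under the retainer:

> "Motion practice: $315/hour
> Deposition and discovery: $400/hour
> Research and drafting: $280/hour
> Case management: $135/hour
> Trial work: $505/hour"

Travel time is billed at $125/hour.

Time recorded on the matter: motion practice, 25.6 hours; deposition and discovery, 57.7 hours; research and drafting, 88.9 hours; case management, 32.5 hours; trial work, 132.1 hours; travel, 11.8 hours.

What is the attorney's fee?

Motion practice: 25.6 × $315 = $8,064.00
Deposition and discovery: 57.7 × $400 = $23,080.00
Research and drafting: 88.9 × $280 = $24,892.00
Case management: 32.5 × $135 = $4,387.50
Trial work: 132.1 × $505 = $66,710.50
Subtotal: $8,064.00 + $23,080.00 + $24,892.00 + $4,387.50 + $66,710.50 = $127,134.00
Travel: 11.8 × $125 = $1,475.00
Total: $127,134.00 + $1,475.00 = $128,609.00

$128,609.00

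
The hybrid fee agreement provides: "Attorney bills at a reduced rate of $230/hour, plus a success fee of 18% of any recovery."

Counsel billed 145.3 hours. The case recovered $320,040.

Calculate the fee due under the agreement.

Hourly: 145.3 × $230 = $33,419.00
Success fee: 18% of $320,040 = $57,607.20
Total: $33,419.00 + $57,607.20 = $91,026.20

$91,026.20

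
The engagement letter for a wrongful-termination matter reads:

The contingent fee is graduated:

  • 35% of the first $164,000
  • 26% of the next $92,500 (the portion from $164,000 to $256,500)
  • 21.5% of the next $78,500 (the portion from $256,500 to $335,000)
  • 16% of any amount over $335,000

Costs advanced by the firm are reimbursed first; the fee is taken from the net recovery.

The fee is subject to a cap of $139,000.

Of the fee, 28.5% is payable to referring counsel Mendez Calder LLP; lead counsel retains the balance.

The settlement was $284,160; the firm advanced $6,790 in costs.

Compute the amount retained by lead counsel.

$61,444.99

Fee base (net of costs): $284,160 − $6,790 = $277,370
First $164,000 at 35% = $57,400.00
Next $92,500 at 26% = $24,050.00
Remaining $20,870 at 21.5% = $4,487.05
Fee: $57,400.00 + $24,050.00 + $4,487.05 = $85,937.05
$85,937.05 is under the $139,000 cap.
Referral share: 28.5% of $85,937.05 = $24,492.06; lead counsel retains $85,937.05 − $24,492.06 = $61,444.99.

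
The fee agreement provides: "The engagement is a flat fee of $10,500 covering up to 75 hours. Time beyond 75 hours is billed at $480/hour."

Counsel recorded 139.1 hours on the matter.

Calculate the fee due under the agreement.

Flat fee: $10,500.00
Excess hours: 139.1 − 75 = 64.1
Overrun: 64.1 × $480 = $30,768.00
Total: $10,500.00 + $30,768.00 = $41,268.00

$41,268.00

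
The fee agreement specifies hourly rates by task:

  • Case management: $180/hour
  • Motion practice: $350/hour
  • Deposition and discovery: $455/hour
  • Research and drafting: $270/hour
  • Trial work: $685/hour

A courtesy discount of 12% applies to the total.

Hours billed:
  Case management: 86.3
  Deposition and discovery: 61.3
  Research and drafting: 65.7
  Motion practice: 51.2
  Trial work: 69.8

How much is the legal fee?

Case management: 86.3 × $180 = $15,534.00
Motion practice: 51.2 × $350 = $17,920.00
Deposition and discovery: 61.3 × $455 = $27,891.50
Research and drafting: 65.7 × $270 = $17,739.00
Trial work: 69.8 × $685 = $47,813.00
Subtotal: $126,897.50
Less 12% discount: −$15,227.70
Total: $126,897.50 − $15,227.70 = $111,669.80

$111,669.80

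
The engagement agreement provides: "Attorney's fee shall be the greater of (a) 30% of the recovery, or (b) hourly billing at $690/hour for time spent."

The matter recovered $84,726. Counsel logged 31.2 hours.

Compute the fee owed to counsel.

(a) 30% of $84,726 = $25,417.80
(b) 31.2 × $690 = $21,528.00
The greater is (a): $25,417.80.

$25,417.80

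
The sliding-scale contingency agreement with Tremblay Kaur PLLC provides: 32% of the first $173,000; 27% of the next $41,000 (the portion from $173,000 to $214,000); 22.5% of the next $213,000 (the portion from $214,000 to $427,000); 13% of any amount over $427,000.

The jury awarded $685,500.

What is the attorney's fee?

$147,960.00

First $173,000 at 32% = $55,360.00
Next $41,000 at 27% = $11,070.00
Next $213,000 at 22.5% = $47,925.00
Remaining $258,500 at 13% = $33,605.00
Fee: $55,360.00 + $11,070.00 + $47,925.00 + $33,605.00 = $147,960.00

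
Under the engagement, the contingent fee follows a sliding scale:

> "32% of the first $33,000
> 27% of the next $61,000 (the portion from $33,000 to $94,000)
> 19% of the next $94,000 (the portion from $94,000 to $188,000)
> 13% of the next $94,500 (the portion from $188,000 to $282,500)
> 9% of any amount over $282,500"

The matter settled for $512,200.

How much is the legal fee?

$77,848.00

First $33,000 at 32% = $10,560.00
Next $61,000 at 27% = $16,470.00
Next $94,000 at 19% = $17,860.00
Next $94,500 at 13% = $12,285.00
Remaining $229,700 at 9% = $20,673.00
Fee: $10,560.00 + $16,470.00 + $17,860.00 + $12,285.00 + $20,673.00 = $77,848.00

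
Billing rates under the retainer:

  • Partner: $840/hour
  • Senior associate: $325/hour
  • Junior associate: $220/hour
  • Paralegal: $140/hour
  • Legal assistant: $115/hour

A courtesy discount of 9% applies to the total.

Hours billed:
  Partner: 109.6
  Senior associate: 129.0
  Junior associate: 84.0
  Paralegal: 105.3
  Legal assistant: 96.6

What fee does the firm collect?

Partner: 109.6 × $840 = $92,064.00
Senior associate: 129.0 × $325 = $41,925.00
Junior associate: 84.0 × $220 = $18,480.00
Paralegal: 105.3 × $140 = $14,742.00
Legal assistant: 96.6 × $115 = $11,109.00
Subtotal: $178,320.00
Less 9% discount: −$16,048.80
Total: $178,320.00 − $16,048.80 = $162,271.20

$162,271.20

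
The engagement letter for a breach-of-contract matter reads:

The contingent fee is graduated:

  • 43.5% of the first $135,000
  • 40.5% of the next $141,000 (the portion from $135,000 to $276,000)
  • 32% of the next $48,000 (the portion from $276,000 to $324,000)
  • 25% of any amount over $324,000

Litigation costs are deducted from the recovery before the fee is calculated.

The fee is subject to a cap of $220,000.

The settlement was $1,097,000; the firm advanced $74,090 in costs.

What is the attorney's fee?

Fee base (net of costs): $1,097,000 − $74,090 = $1,022,910
First $135,000 at 43.5% = $58,725.00
Next $141,000 at 40.5% = $57,105.00
Next $48,000 at 32% = $15,360.00
Remaining $698,910 at 25% = $174,727.50
Fee: $58,725.00 + $57,105.00 + $15,360.00 + $174,727.50 = $305,917.50
$305,917.50 exceeds the $220,000 cap, so the fee is capped at $220,000.00.

$220,000.00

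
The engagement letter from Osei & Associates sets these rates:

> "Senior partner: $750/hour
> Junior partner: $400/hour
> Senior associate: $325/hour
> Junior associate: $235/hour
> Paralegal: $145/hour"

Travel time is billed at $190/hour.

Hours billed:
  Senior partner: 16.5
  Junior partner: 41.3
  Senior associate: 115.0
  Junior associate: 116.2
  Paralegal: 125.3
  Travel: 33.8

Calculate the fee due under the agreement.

Senior partner: 16.5 × $750 = $12,375.00
Junior partner: 41.3 × $400 = $16,520.00
Senior associate: 115.0 × $325 = $37,375.00
Junior associate: 116.2 × $235 = $27,307.00
Paralegal: 125.3 × $145 = $18,168.50
Subtotal: $12,375.00 + $16,520.00 + $37,375.00 + $27,307.00 + $18,168.50 = $111,745.50
Travel: 33.8 × $190 = $6,422.00
Total: $111,745.50 + $6,422.00 = $118,167.50

$118,167.50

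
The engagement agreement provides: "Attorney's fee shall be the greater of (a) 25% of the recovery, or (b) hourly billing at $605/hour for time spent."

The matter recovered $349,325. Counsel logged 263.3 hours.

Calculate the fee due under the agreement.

$159,296.50

(a) 25% of $349,325 = $87,331.25
(b) 263.3 × $605 = $159,296.50
The greater is (b): $159,296.50.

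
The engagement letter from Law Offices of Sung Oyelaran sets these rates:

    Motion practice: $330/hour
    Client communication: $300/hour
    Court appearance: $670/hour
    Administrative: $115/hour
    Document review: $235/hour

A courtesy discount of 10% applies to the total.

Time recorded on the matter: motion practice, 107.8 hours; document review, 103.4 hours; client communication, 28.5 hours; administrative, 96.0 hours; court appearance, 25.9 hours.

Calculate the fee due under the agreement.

$87,134.40

Motion practice: 107.8 × $330 = $35,574.00
Client communication: 28.5 × $300 = $8,550.00
Court appearance: 25.9 × $670 = $17,353.00
Administrative: 96.0 × $115 = $11,040.00
Document review: 103.4 × $235 = $24,299.00
Subtotal: $96,816.00
Less 10% discount: −$9,681.60
Total: $96,816.00 − $9,681.60 = $87,134.40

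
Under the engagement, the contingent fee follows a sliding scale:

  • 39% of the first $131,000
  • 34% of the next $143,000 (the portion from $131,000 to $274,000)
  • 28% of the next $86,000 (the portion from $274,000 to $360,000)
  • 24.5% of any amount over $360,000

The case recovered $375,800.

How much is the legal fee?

First $131,000 at 39% = $51,090.00
Next $143,000 at 34% = $48,620.00
Next $86,000 at 28% = $24,080.00
Remaining $15,800 at 24.5% = $3,871.00
Fee: $51,090.00 + $48,620.00 + $24,080.00 + $3,871.00 = $127,661.00

$127,661.00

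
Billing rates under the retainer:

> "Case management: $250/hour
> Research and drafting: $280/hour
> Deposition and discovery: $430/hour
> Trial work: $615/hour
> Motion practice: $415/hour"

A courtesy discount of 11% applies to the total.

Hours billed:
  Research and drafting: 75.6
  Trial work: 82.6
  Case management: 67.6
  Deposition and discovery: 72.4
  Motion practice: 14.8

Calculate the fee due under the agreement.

Case management: 67.6 × $250 = $16,900.00
Research and drafting: 75.6 × $280 = $21,168.00
Deposition and discovery: 72.4 × $430 = $31,132.00
Trial work: 82.6 × $615 = $50,799.00
Motion practice: 14.8 × $415 = $6,142.00
Subtotal: $126,141.00
Less 11% discount: −$13,875.51
Total: $126,141.00 − $13,875.51 = $112,265.49

$112,265.49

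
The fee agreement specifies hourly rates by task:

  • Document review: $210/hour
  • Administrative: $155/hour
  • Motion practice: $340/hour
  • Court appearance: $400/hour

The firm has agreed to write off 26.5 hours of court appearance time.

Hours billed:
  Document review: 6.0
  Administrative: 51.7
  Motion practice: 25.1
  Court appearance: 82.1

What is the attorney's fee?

Document review: 6.0 × $210 = $1,260.00
Administrative: 51.7 × $155 = $8,013.50
Motion practice: 25.1 × $340 = $8,534.00
Court appearance: 82.1 × $400 = $32,840.00
Subtotal: $50,647.50
Write-off: 26.5 × $400 = $10,600.00
Total: $50,647.50 − $10,600.00 = $40,047.50

$40,047.50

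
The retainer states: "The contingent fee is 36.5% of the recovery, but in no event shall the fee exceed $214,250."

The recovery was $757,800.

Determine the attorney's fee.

$214,250.00

36.5% of $757,800 = $276,597.00
That exceeds the $214,250 cap, so the fee is capped at $214,250.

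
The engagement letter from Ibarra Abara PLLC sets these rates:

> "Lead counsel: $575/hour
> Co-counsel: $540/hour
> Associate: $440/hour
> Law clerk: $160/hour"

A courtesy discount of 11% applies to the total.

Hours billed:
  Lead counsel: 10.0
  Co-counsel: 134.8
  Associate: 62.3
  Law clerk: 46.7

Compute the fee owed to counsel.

$100,949.14

Lead counsel: 10.0 × $575 = $5,750.00
Co-counsel: 134.8 × $540 = $72,792.00
Associate: 62.3 × $440 = $27,412.00
Law clerk: 46.7 × $160 = $7,472.00
Subtotal: $113,426.00
Less 11% discount: −$12,476.86
Total: $113,426.00 − $12,476.86 = $100,949.14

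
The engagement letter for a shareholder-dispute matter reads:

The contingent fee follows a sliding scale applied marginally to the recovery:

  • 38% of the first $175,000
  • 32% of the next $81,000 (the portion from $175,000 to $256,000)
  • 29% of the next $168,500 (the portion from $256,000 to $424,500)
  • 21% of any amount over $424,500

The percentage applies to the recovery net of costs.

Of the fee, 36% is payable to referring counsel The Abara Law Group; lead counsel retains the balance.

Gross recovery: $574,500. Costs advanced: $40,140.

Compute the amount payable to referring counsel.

$59,168.02

Fee base (net of costs): $574,500 − $40,140 = $534,360
First $175,000 at 38% = $66,500.00
Next $81,000 at 32% = $25,920.00
Next $168,500 at 29% = $48,865.00
Remaining $109,860 at 21% = $23,070.60
Fee: $66,500.00 + $25,920.00 + $48,865.00 + $23,070.60 = $164,355.60
Referral share: 36% of $164,355.60 = $59,168.02; lead counsel retains $164,355.60 − $59,168.02 = $105,187.58.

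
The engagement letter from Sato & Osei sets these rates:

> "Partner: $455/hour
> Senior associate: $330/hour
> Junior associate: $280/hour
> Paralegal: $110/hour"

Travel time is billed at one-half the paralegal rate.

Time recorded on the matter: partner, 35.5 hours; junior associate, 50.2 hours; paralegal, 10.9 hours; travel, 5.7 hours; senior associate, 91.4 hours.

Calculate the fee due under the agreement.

Partner: 35.5 × $455 = $16,152.50
Senior associate: 91.4 × $330 = $30,162.00
Junior associate: 50.2 × $280 = $14,056.00
Paralegal: 10.9 × $110 = $1,199.00
Subtotal: $16,152.50 + $30,162.00 + $14,056.00 + $1,199.00 = $61,569.50
Travel: 5.7 × ($110 ÷ 2) = 5.7 × $55.00 = $313.50
Total: $61,569.50 + $313.50 = $61,883.00

$61,883.00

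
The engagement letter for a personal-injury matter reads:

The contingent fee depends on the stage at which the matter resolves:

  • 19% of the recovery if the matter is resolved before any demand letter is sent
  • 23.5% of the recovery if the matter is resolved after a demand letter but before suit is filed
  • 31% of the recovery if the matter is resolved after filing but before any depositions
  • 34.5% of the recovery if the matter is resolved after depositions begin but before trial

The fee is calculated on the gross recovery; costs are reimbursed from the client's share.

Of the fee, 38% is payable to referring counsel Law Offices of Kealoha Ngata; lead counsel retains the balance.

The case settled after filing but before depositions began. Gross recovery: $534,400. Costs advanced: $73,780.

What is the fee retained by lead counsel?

Fee base is the gross recovery, $534,400; costs are reimbursed separately.
The matter settled after filing but before depositions began, so the 31% rate applies.
$534,400 × 31% = $165,664.00
Referral share: 38% of $165,664.00 = $62,952.32; lead counsel retains $165,664.00 − $62,952.32 = $102,711.68.

$102,711.68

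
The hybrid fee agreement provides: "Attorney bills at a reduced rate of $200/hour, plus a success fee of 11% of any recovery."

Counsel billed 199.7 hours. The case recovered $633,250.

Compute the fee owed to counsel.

$109,597.50

Hourly: 199.7 × $200 = $39,940.00
Success fee: 11% of $633,250 = $69,657.50
Total: $39,940.00 + $69,657.50 = $109,597.50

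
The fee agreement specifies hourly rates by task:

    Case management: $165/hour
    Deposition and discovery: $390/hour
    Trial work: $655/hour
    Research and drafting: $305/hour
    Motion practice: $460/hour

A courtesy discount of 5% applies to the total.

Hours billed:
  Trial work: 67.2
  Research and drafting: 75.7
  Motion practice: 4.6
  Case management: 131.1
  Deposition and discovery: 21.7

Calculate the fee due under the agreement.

Case management: 131.1 × $165 = $21,631.50
Deposition and discovery: 21.7 × $390 = $8,463.00
Trial work: 67.2 × $655 = $44,016.00
Research and drafting: 75.7 × $305 = $23,088.50
Motion practice: 4.6 × $460 = $2,116.00
Subtotal: $99,315.00
Less 5% discount: −$4,965.75
Total: $99,315.00 − $4,965.75 = $94,349.25

$94,349.25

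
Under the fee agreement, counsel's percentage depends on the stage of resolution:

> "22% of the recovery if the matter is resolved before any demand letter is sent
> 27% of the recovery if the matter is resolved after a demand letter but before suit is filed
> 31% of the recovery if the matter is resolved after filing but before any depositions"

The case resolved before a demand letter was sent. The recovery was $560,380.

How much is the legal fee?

$123,283.60

The matter resolved before a demand letter was sent, so the 22% rate applies.
$560,380 × 22% = $123,283.60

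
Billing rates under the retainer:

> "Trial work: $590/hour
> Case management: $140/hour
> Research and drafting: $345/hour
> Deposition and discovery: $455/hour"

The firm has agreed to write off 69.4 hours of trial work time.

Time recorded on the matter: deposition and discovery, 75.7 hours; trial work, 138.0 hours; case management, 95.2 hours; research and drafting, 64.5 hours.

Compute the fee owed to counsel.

$110,498.00

Trial work: 138.0 × $590 = $81,420.00
Case management: 95.2 × $140 = $13,328.00
Research and drafting: 64.5 × $345 = $22,252.50
Deposition and discovery: 75.7 × $455 = $34,443.50
Subtotal: $151,444.00
Write-off: 69.4 × $590 = $40,946.00
Total: $151,444.00 − $40,946.00 = $110,498.00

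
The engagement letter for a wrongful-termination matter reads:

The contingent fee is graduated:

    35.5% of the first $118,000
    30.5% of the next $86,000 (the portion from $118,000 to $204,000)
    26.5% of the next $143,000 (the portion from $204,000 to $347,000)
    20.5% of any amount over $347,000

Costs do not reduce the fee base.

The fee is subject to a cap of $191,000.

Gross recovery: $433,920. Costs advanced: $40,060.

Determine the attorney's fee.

Fee base is the gross recovery, $433,920; costs are reimbursed separately.
First $118,000 at 35.5% = $41,890.00
Next $86,000 at 30.5% = $26,230.00
Next $143,000 at 26.5% = $37,895.00
Remaining $86,920 at 20.5% = $17,818.60
Fee: $41,890.00 + $26,230.00 + $37,895.00 + $17,818.60 = $123,833.60
$123,833.60 is under the $191,000 cap.

$123,833.60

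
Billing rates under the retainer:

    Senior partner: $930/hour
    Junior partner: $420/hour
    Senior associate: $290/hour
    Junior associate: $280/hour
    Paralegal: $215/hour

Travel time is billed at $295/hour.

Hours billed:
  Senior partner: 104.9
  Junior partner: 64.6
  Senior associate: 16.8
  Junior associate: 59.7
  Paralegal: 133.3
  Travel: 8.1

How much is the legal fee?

Senior partner: 104.9 × $930 = $97,557.00
Junior partner: 64.6 × $420 = $27,132.00
Senior associate: 16.8 × $290 = $4,872.00
Junior associate: 59.7 × $280 = $16,716.00
Paralegal: 133.3 × $215 = $28,659.50
Subtotal: $97,557.00 + $27,132.00 + $4,872.00 + $16,716.00 + $28,659.50 = $174,936.50
Travel: 8.1 × $295 = $2,389.50
Total: $174,936.50 + $2,389.50 = $177,326.00

$177,326.00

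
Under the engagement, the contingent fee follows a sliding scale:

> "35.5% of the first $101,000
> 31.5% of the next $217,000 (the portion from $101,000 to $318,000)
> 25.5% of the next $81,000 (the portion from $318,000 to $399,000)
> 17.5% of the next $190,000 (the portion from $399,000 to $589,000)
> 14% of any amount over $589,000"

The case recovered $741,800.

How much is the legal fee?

First $101,000 at 35.5% = $35,855.00
Next $217,000 at 31.5% = $68,355.00
Next $81,000 at 25.5% = $20,655.00
Next $190,000 at 17.5% = $33,250.00
Remaining $152,800 at 14% = $21,392.00
Fee: $35,855.00 + $68,355.00 + $20,655.00 + $33,250.00 + $21,392.00 = $179,507.00

$179,507.00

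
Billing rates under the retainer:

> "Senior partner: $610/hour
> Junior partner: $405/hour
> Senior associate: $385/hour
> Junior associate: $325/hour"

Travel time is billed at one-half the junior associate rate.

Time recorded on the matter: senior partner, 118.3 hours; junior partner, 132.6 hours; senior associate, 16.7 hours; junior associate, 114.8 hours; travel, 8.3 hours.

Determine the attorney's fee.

Senior partner: 118.3 × $610 = $72,163.00
Junior partner: 132.6 × $405 = $53,703.00
Senior associate: 16.7 × $385 = $6,429.50
Junior associate: 114.8 × $325 = $37,310.00
Subtotal: $72,163.00 + $53,703.00 + $6,429.50 + $37,310.00 = $169,605.50
Travel: 8.3 × ($325 ÷ 2) = 8.3 × $162.50 = $1,348.75
Total: $169,605.50 + $1,348.75 = $170,954.25

$170,954.25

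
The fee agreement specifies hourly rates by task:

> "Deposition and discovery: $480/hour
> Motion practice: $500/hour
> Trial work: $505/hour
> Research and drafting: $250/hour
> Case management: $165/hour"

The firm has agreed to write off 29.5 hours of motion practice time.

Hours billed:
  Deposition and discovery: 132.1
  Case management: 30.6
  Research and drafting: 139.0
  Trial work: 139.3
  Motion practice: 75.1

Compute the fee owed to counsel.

$196,353.50

Deposition and discovery: 132.1 × $480 = $63,408.00
Motion practice: 75.1 × $500 = $37,550.00
Trial work: 139.3 × $505 = $70,346.50
Research and drafting: 139.0 × $250 = $34,750.00
Case management: 30.6 × $165 = $5,049.00
Subtotal: $211,103.50
Write-off: 29.5 × $500 = $14,750.00
Total: $211,103.50 − $14,750.00 = $196,353.50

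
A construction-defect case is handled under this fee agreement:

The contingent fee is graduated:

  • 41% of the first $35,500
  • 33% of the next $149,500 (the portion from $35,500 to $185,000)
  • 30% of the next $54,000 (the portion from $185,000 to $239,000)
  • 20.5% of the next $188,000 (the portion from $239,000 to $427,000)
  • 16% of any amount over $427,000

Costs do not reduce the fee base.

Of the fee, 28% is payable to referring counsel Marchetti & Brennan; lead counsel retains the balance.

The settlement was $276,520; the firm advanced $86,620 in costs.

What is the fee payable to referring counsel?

Fee base is the gross recovery, $276,520; costs are reimbursed separately.
First $35,500 at 41% = $14,555.00
Next $149,500 at 33% = $49,335.00
Next $54,000 at 30% = $16,200.00
Remaining $37,520 at 20.5% = $7,691.60
Fee: $14,555.00 + $49,335.00 + $16,200.00 + $7,691.60 = $87,781.60
Referral share: 28% of $87,781.60 = $24,578.85; lead counsel retains $87,781.60 − $24,578.85 = $63,202.75.

$24,578.85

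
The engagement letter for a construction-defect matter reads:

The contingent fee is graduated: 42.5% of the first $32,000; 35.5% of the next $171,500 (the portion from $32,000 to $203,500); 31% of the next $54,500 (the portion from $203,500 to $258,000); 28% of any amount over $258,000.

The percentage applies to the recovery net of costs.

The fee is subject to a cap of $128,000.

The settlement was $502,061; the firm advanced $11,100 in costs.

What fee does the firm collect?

Fee base (net of costs): $502,061 − $11,100 = $490,961
First $32,000 at 42.5% = $13,600.00
Next $171,500 at 35.5% = $60,882.50
Next $54,500 at 31% = $16,895.00
Remaining $232,961 at 28% = $65,229.08
Fee: $13,600.00 + $60,882.50 + $16,895.00 + $65,229.08 = $156,606.58
$156,606.58 exceeds the $128,000 cap, so the fee is capped at $128,000.00.

$128,000.00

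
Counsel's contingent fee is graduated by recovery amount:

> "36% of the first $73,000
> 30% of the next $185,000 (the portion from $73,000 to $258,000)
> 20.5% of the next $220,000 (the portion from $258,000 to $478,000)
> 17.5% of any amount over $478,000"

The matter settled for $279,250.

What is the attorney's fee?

$86,136.25

First $73,000 at 36% = $26,280.00
Next $185,000 at 30% = $55,500.00
Remaining $21,250 at 20.5% = $4,356.25
Fee: $26,280.00 + $55,500.00 + $4,356.25 = $86,136.25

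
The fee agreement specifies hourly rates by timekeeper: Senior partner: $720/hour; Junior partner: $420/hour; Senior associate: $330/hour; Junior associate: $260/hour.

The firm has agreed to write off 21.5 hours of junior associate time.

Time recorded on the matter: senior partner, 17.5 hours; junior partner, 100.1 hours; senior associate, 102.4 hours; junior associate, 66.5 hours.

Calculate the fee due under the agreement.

Senior partner: 17.5 × $720 = $12,600.00
Junior partner: 100.1 × $420 = $42,042.00
Senior associate: 102.4 × $330 = $33,792.00
Junior associate: 66.5 × $260 = $17,290.00
Subtotal: $105,724.00
Write-off: 21.5 × $260 = $5,590.00
Total: $105,724.00 − $5,590.00 = $100,134.00

$100,134.00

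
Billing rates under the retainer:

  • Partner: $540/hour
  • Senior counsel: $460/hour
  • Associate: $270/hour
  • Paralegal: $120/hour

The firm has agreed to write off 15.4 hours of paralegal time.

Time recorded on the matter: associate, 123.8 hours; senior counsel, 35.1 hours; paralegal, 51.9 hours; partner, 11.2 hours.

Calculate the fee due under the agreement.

Partner: 11.2 × $540 = $6,048.00
Senior counsel: 35.1 × $460 = $16,146.00
Associate: 123.8 × $270 = $33,426.00
Paralegal: 51.9 × $120 = $6,228.00
Subtotal: $61,848.00
Write-off: 15.4 × $120 = $1,848.00
Total: $61,848.00 − $1,848.00 = $60,000.00

$60,000.00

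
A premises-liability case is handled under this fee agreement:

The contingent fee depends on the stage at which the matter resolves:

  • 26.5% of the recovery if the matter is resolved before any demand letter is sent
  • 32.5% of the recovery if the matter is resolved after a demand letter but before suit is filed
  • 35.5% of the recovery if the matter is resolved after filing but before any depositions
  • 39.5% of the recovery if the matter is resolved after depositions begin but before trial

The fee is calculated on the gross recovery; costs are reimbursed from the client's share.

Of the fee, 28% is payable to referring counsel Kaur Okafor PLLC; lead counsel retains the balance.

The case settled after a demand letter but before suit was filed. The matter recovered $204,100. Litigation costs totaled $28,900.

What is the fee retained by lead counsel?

Fee base is the gross recovery, $204,100; costs are reimbursed separately.
The matter settled after a demand letter but before suit was filed, so the 32.5% rate applies.
$204,100 × 32.5% = $66,332.50
Referral share: 28% of $66,332.50 = $18,573.10; lead counsel retains $66,332.50 − $18,573.10 = $47,759.40.

$47,759.40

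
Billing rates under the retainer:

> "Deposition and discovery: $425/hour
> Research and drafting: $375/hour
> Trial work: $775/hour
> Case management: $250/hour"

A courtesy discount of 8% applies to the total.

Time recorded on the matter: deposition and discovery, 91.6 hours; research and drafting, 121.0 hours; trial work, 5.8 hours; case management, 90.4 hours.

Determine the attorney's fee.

$102,488.00

Deposition and discovery: 91.6 × $425 = $38,930.00
Research and drafting: 121.0 × $375 = $45,375.00
Trial work: 5.8 × $775 = $4,495.00
Case management: 90.4 × $250 = $22,600.00
Subtotal: $111,400.00
Less 8% discount: −$8,912.00
Total: $111,400.00 − $8,912.00 = $102,488.00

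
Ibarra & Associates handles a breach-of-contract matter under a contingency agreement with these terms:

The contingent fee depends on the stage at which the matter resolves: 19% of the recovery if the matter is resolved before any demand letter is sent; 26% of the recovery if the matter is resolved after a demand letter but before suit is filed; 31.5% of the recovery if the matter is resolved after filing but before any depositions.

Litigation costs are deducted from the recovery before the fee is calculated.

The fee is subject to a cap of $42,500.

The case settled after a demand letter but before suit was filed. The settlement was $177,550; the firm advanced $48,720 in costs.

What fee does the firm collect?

$33,495.80

Fee base (net of costs): $177,550 − $48,720 = $128,830
The matter settled after a demand letter but before suit was filed, so the 26% rate applies.
$128,830 × 26% = $33,495.80
$33,495.80 is under the $42,500 cap.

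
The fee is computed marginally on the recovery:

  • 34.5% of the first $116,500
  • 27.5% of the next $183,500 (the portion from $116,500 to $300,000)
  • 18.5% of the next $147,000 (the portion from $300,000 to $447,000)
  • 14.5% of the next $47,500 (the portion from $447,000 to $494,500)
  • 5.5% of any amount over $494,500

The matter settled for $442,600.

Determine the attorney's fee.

$117,036.00

First $116,500 at 34.5% = $40,192.50
Next $183,500 at 27.5% = $50,462.50
Remaining $142,600 at 18.5% = $26,381.00
Fee: $40,192.50 + $50,462.50 + $26,381.00 = $117,036.00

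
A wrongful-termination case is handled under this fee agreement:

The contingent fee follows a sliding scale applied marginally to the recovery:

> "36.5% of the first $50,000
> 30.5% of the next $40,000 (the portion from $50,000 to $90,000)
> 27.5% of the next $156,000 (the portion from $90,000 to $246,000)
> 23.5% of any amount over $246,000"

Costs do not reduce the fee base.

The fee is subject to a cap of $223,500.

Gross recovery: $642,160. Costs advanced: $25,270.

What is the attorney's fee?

Fee base is the gross recovery, $642,160; costs are reimbursed separately.
First $50,000 at 36.5% = $18,250.00
Next $40,000 at 30.5% = $12,200.00
Next $156,000 at 27.5% = $42,900.00
Remaining $396,160 at 23.5% = $93,097.60
Fee: $18,250.00 + $12,200.00 + $42,900.00 + $93,097.60 = $166,447.60
$166,447.60 is under the $223,500 cap.

$166,447.60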